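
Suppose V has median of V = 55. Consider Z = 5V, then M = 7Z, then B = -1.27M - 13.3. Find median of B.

median of Z = 5·55 = 275.
median of M = 7·275 = 1925.
median of B = (-1.27)·1925 + (-13.3) = -2458.05.

median of B = -2458.05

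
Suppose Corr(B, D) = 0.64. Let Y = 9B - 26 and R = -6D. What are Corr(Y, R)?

Corr(Y, R) = -0.64

Linear rescalings preserve |correlation|; the slopes 9 and -6 have opposite signs, so the correlation flips sign: Corr(Y, R) = −Corr(B, D) = -0.64.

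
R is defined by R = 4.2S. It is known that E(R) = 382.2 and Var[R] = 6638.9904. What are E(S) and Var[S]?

From R = 4.2S: E(R) = a·E(S) + b, so E(S) = (E(R) − b)/a = (382.2 − 0)/4.2 = 91.
Var[R] = a²·Var[S], so Var[S] = 6638.9904/4.2² = 376.36.

E(S) = 91, Var[S] = 376.36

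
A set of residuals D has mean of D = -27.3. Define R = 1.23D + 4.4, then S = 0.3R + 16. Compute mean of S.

mean of R = 1.23·(-27.3) + 4.4 = -29.179.
mean of S = 0.3·(-29.179) + 16 = 7.2463.

mean of S = 7.2463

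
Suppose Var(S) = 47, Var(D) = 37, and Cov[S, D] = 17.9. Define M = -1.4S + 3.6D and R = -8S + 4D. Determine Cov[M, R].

Cov[M, R] = 443.44

By bilinearity, Cov[M, R] = ac·Var(S) + bd·Var(D) + (ad+bc)·Cov[S, D], with a=-1.4, b=3.6, c=-8, d=4.
ac·Var(S) = (-1.4)·(-8)·47 = 526.4
bd·Var(D) = 3.6·4·37 = 532.8
(ad+bc)·Cov[S, D] = (-34.4)·17.9 = -615.76
Cov[M, R] = 526.4 + 532.8 + (-615.76) = 443.44.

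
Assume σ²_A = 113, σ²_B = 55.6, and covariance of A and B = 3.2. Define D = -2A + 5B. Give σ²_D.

σ²_D = 1778

σ²_D = a²·σ²_A + b²·σ²_B + 2ab·covariance of A and B with a = -2, b = 5.
= (-2)²·113 + 5²·55.6 + 2·(-2)·5·3.2
= 452 + 1390 + (-64) = 1778.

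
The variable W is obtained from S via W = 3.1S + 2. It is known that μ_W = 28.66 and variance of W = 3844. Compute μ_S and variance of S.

μ_S = 8.6, variance of S = 400

From W = 3.1S + 2: μ_W = a·μ_S + b, so μ_S = (μ_W − b)/a = (28.66 − 2)/3.1 = 8.6.
variance of W = a²·variance of S, so variance of S = 3844/3.1² = 400.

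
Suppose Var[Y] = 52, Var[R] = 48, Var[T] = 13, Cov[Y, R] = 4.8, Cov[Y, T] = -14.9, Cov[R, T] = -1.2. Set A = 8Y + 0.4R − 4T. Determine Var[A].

Var[A] = 4531.84

Var[A] = a²·Var[Y] + b²·Var[R] + c²·Var[T] + 2ab·Cov[Y, R] + 2ac·Cov[Y, T] + 2bc·Cov[R, T], with a = 8, b = 0.4, c = -4.
= 3328 + 7.68 + 208 + 30.72 + 953.6 + 3.84
= 4531.84.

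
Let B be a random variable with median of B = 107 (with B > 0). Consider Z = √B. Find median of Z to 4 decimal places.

√B is monotone on this domain, so median of Z = √(107) ≈ 10.3441.

median of Z = 10.3441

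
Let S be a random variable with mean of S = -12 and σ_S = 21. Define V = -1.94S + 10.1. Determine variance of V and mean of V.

V = -1.94S + 10.1 is linear with a = -1.94, b = 10.1.
variance of S = 21² = 441.
variance of V = a²·variance of S = (-1.94)²·441 = 1659.7476 (the additive constant 10.1 does not affect variance).
mean of V = a·mean of S + b = (-1.94)·(-12) + 10.1 = 33.38.

variance of V = 1659.7476, mean of V = 33.38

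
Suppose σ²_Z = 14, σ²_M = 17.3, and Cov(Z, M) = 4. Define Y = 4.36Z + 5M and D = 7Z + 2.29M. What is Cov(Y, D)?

Cov(Y, D) = 805.3026

By bilinearity, Cov(Y, D) = ac·σ²_Z + bd·σ²_M + (ad+bc)·Cov(Z, M), with a=4.36, b=5, c=7, d=2.29.
ac·σ²_Z = 4.36·7·14 = 427.28
bd·σ²_M = 5·2.29·17.3 = 198.085
(ad+bc)·Cov(Z, M) = (44.9844)·4 = 179.9376
Cov(Y, D) = 427.28 + 198.085 + 179.9376 = 805.3026.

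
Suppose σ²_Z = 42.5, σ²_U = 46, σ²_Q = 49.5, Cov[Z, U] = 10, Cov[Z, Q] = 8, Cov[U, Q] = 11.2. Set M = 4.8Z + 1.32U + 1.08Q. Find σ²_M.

σ²_M = a²·σ²_Z + b²·σ²_U + c²·σ²_Q + 2ab·Cov[Z, U] + 2ac·Cov[Z, Q] + 2bc·Cov[U, Q], with a = 4.8, b = 1.32, c = 1.08.
= 979.2 + 80.1504 + 57.7368 + 126.72 + 82.944 + 31.93344
= 1358.68464.

σ²_M = 1358.68464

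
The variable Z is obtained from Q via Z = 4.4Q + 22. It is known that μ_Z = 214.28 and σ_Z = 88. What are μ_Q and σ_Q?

From Z = 4.4Q + 22: μ_Z = a·μ_Q + b, so μ_Q = (μ_Z − b)/a = (214.28 − 22)/4.4 = 43.7.
σ_Z = |a|·σ_Q, so σ_Q = 88/|4.4| = 20.

μ_Q = 43.7, σ_Q = 20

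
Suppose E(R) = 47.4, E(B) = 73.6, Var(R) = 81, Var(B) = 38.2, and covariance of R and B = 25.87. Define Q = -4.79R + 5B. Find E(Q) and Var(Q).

E(Q) = (-4.79)·E(R) + 5·E(B) = (-4.79)·47.4 + 5·73.6 = 140.954.
Var(Q) = a²·Var(R) + b²·Var(B) + 2ab·covariance of R and B with a = -4.79, b = 5.
= (-4.79)²·81 + 5²·38.2 + 2·(-4.79)·5·25.87
= 1858.4721 + 955 + (-1239.173) = 1574.2991.

E(Q) = 140.954, Var(Q) = 1574.2991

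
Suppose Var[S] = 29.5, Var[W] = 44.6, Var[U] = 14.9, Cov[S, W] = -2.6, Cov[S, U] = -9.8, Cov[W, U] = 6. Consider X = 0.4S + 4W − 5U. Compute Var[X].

Var[X] = 881.7

Var[X] = a²·Var[S] + b²·Var[W] + c²·Var[U] + 2ab·Cov[S, W] + 2ac·Cov[S, U] + 2bc·Cov[W, U], with a = 0.4, b = 4, c = -5.
= 4.72 + 713.6 + 372.5 + (-8.32) + 39.2 + (-240)
= 881.7.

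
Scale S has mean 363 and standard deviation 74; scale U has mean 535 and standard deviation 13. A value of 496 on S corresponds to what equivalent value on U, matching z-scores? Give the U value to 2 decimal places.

z = (496 − 363)/74 ≈ 1.7973.
U = 535 + z·13 = 535 + (496 − 363)·13/74 ≈ 558.36.

U = 558.36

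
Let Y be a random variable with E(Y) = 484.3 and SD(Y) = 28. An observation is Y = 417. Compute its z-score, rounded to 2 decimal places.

z = (Y − E(Y)) / SD(Y) = (417 − 484.3) / 28 ≈ -2.40.

z = -2.40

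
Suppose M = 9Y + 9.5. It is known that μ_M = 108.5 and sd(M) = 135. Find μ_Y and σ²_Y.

From M = 9Y + 9.5: μ_M = a·μ_Y + b, so μ_Y = (μ_M − b)/a = (108.5 − 9.5)/9 = 11.
σ²_M = 135² = 18225.
σ²_M = a²·σ²_Y, so σ²_Y = 18225/9² = 225.

μ_Y = 11, σ²_Y = 225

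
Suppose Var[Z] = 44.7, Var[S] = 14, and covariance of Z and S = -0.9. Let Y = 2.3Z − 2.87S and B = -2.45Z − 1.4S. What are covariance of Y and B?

covariance of Y and B = -199.06285

By bilinearity, covariance of Y and B = ac·Var[Z] + bd·Var[S] + (ad+bc)·covariance of Z and S, with a=2.3, b=-2.87, c=-2.45, d=-1.4.
ac·Var[Z] = 2.3·(-2.45)·44.7 = -251.8845
bd·Var[S] = (-2.87)·(-1.4)·14 = 56.252
(ad+bc)·covariance of Z and S = (3.8115)·(-0.9) = -3.43035
covariance of Y and B = -251.8845 + 56.252 + (-3.43035) = -199.06285.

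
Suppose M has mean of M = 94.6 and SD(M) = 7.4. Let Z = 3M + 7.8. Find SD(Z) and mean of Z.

Z = 3M + 7.8 is linear with a = 3, b = 7.8.
SD(Z) = |a|·SD(M) = |3|·7.4 = 22.2.
mean of Z = a·mean of M + b = 3·94.6 + 7.8 = 291.6.

SD(Z) = 22.2, mean of Z = 291.6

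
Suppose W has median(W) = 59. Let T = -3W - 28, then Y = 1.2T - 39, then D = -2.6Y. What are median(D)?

median(T) = (-3)·59 + (-28) = -205.
median(Y) = 1.2·(-205) + (-39) = -285.
median(D) = (-2.6)·(-285) = 741.

median(D) = 741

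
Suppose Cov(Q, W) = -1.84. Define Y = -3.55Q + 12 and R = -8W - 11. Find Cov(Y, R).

Cov(Y, R) = -52.256

Cov(Y, R) = a·c·Cov(Q, W) = (-3.55)·(-8)·(-1.84) = -52.256. Additive constants drop out.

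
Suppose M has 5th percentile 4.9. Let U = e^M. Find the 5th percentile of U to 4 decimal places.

5th percentile of U = 134.2898

e^M is increasing, so P_{5}(U) = g(P_{5}(M)) ≈ 134.2898.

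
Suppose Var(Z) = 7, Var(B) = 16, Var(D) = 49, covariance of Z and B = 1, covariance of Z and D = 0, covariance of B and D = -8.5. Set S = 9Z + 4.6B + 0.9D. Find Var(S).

Var(S) = a²·Var(Z) + b²·Var(B) + c²·Var(D) + 2ab·covariance of Z and B + 2ac·covariance of Z and D + 2bc·covariance of B and D, with a = 9, b = 4.6, c = 0.9.
= 567 + 338.56 + 39.69 + 82.8 + 0 + (-70.38)
= 957.67.

Var(S) = 957.67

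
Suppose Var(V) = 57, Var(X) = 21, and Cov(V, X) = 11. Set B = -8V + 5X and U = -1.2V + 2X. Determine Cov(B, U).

By bilinearity, Cov(B, U) = ac·Var(V) + bd·Var(X) + (ad+bc)·Cov(V, X), with a=-8, b=5, c=-1.2, d=2.
ac·Var(V) = (-8)·(-1.2)·57 = 547.2
bd·Var(X) = 5·2·21 = 210
(ad+bc)·Cov(V, X) = (-22)·11 = -242
Cov(B, U) = 547.2 + 210 + (-242) = 515.2.

Cov(B, U) = 515.2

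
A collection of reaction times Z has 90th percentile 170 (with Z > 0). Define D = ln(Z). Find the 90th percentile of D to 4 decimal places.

90th percentile of D = 5.1358

ln(Z) is increasing, so P_{90}(D) = g(P_{90}(Z)) ≈ 5.1358.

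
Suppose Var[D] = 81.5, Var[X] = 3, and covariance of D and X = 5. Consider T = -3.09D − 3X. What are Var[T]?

Var[T] = 897.87015

Var[T] = a²·Var[D] + b²·Var[X] + 2ab·covariance of D and X with a = -3.09, b = -3.
= (-3.09)²·81.5 + (-3)²·3 + 2·(-3.09)·(-3)·5
= 778.17015 + 27 + 92.7 = 897.87015.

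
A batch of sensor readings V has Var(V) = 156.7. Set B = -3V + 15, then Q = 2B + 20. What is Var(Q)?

Var(Q) = 5641.2

Var(B) = (-3)²·156.7 = 1410.3.
Var(Q) = 2²·1410.3 = 5641.2.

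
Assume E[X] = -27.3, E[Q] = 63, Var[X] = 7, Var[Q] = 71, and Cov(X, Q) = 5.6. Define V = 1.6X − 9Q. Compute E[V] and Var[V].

E[V] = 1.6·E[X] + (-9)·E[Q] = 1.6·(-27.3) + (-9)·63 = -610.68.
Var[V] = a²·Var[X] + b²·Var[Q] + 2ab·Cov(X, Q) with a = 1.6, b = -9.
= 1.6²·7 + (-9)²·71 + 2·1.6·(-9)·5.6
= 17.92 + 5751 + (-161.28) = 5607.64.

E[V] = -610.68, Var[V] = 5607.64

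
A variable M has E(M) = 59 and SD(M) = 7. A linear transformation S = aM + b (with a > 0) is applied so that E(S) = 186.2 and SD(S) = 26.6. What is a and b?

a = 3.8, b = -38

SD(S) = a·SD(M) (a > 0), so a = 26.6/7 = 3.8.
E(S) = a·E(M) + b, so b = 186.2 − 3.8·59 = -38.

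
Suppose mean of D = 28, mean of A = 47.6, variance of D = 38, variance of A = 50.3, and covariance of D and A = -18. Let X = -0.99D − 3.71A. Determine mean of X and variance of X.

mean of X = (-0.99)·mean of D + (-3.71)·mean of A = (-0.99)·28 + (-3.71)·47.6 = -204.316.
variance of X = a²·variance of D + b²·variance of A + 2ab·covariance of D and A with a = -0.99, b = -3.71.
= (-0.99)²·38 + (-3.71)²·50.3 + 2·(-0.99)·(-3.71)·(-18)
= 37.2438 + 692.33423 + (-132.2244) = 597.35363.

mean of X = -204.316, variance of X = 597.35363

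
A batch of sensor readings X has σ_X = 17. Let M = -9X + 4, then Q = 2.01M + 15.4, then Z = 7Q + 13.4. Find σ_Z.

σ_M = |-9|·17 = 153.
σ_Q = |2.01|·153 = 307.53.
σ_Z = |7|·307.53 = 2152.71.

σ_Z = 2152.71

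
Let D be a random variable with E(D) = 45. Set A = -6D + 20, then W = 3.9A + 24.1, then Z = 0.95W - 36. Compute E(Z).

E(Z) = -939.355

E(A) = (-6)·45 + 20 = -250.
E(W) = 3.9·(-250) + 24.1 = -950.9.
E(Z) = 0.95·(-950.9) + (-36) = -939.355.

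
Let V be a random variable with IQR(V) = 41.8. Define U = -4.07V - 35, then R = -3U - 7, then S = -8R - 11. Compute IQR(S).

IQR(U) = |-4.07|·41.8 = 170.126.
IQR(R) = |-3|·170.126 = 510.378.
IQR(S) = |-8|·510.378 = 4083.024.

IQR(S) = 4083.024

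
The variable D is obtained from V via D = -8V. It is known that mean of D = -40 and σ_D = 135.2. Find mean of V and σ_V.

mean of V = 5, σ_V = 16.9

From D = -8V: mean of D = a·mean of V + b, so mean of V = (mean of D − b)/a = (-40 − 0)/(-8) = 5.
σ_D = |a|·σ_V, so σ_V = 135.2/|-8| = 16.9.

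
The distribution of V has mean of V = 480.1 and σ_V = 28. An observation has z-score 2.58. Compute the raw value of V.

V = 552.34

V = mean of V + z·σ_V = 480.1 + 2.58·28 = 552.34.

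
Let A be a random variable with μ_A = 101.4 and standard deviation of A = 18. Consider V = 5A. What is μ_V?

V = 5A is linear with a = 5, b = 0.
μ_V = a·μ_A + b = 5·101.4 = 507.

μ_V = 507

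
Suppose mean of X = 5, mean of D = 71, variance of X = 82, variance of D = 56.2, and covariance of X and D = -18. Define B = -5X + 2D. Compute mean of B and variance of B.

mean of B = (-5)·mean of X + 2·mean of D = (-5)·5 + 2·71 = 117.
variance of B = a²·variance of X + b²·variance of D + 2ab·covariance of X and D with a = -5, b = 2.
= (-5)²·82 + 2²·56.2 + 2·(-5)·2·(-18)
= 2050 + 224.8 + 360 = 2634.8.

mean of B = 117, variance of B = 2634.8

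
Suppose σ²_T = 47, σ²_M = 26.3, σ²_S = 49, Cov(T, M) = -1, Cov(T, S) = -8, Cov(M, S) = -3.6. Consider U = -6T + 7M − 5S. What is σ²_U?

σ²_U = a²·σ²_T + b²·σ²_M + c²·σ²_S + 2ab·Cov(T, M) + 2ac·Cov(T, S) + 2bc·Cov(M, S), with a = -6, b = 7, c = -5.
= 1692 + 1288.7 + 1225 + 84 + (-480) + 252
= 4061.7.

σ²_U = 4061.7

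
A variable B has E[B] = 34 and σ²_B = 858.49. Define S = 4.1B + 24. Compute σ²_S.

σ²_S = 14431.2169

S = 4.1B + 24 is linear with a = 4.1, b = 24.
σ²_S = a²·σ²_B = 4.1²·858.49 = 14431.2169 (the additive constant 24 does not affect variance).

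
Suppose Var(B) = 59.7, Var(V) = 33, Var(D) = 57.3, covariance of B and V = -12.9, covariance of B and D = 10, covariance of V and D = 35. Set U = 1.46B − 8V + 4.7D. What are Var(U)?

Var(U) = 1311.59752

Var(U) = a²·Var(B) + b²·Var(V) + c²·Var(D) + 2ab·covariance of B and V + 2ac·covariance of B and D + 2bc·covariance of V and D, with a = 1.46, b = -8, c = 4.7.
= 127.25652 + 2112 + 1265.757 + 301.344 + 137.24 + (-2632)
= 1311.59752.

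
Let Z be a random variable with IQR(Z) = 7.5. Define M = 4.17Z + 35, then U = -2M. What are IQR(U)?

IQR(M) = |4.17|·7.5 = 31.275.
IQR(U) = |-2|·31.275 = 62.55.

IQR(U) = 62.55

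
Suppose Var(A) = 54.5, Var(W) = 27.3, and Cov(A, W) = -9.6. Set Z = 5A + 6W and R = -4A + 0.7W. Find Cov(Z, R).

By bilinearity, Cov(Z, R) = ac·Var(A) + bd·Var(W) + (ad+bc)·Cov(A, W), with a=5, b=6, c=-4, d=0.7.
ac·Var(A) = 5·(-4)·54.5 = -1090
bd·Var(W) = 6·0.7·27.3 = 114.66
(ad+bc)·Cov(A, W) = (-20.5)·(-9.6) = 196.8
Cov(Z, R) = -1090 + 114.66 + 196.8 = -778.54.

Cov(Z, R) = -778.54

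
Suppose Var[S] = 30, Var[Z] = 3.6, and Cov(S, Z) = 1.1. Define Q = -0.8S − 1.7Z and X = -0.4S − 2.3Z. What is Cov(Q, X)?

Cov(Q, X) = 26.448

By bilinearity, Cov(Q, X) = ac·Var[S] + bd·Var[Z] + (ad+bc)·Cov(S, Z), with a=-0.8, b=-1.7, c=-0.4, d=-2.3.
ac·Var[S] = (-0.8)·(-0.4)·30 = 9.6
bd·Var[Z] = (-1.7)·(-2.3)·3.6 = 14.076
(ad+bc)·Cov(S, Z) = (2.52)·1.1 = 2.772
Cov(Q, X) = 9.6 + 14.076 + 2.772 = 26.448.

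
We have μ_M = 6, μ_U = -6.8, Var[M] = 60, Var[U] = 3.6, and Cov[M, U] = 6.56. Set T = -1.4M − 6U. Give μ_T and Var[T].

μ_T = (-1.4)·μ_M + (-6)·μ_U = (-1.4)·6 + (-6)·(-6.8) = 32.4.
Var[T] = a²·Var[M] + b²·Var[U] + 2ab·Cov[M, U] with a = -1.4, b = -6.
= (-1.4)²·60 + (-6)²·3.6 + 2·(-1.4)·(-6)·6.56
= 117.6 + 129.6 + 110.208 = 357.408.

μ_T = 32.4, Var[T] = 357.408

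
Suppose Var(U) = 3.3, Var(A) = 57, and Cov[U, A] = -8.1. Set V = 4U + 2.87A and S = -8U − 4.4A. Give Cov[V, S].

By bilinearity, Cov[V, S] = ac·Var(U) + bd·Var(A) + (ad+bc)·Cov[U, A], with a=4, b=2.87, c=-8, d=-4.4.
ac·Var(U) = 4·(-8)·3.3 = -105.6
bd·Var(A) = 2.87·(-4.4)·57 = -719.796
(ad+bc)·Cov[U, A] = (-40.56)·(-8.1) = 328.536
Cov[V, S] = -105.6 + (-719.796) + 328.536 = -496.86.

Cov[V, S] = -496.86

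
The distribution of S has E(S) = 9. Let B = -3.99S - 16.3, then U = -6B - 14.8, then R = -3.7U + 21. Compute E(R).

E(R) = -1083.302

E(B) = (-3.99)·9 + (-16.3) = -52.21.
E(U) = (-6)·(-52.21) + (-14.8) = 298.46.
E(R) = (-3.7)·298.46 + 21 = -1083.302.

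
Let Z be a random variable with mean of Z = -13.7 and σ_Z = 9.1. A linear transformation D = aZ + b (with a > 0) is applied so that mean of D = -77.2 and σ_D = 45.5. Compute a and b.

a = 5, b = -8.7

σ_D = a·σ_Z (a > 0), so a = 45.5/9.1 = 5.
mean of D = a·mean of Z + b, so b = -77.2 − 5·(-13.7) = -8.7.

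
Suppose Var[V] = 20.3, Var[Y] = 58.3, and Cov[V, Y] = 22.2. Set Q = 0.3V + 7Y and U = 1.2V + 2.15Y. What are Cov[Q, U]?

By bilinearity, Cov[Q, U] = ac·Var[V] + bd·Var[Y] + (ad+bc)·Cov[V, Y], with a=0.3, b=7, c=1.2, d=2.15.
ac·Var[V] = 0.3·1.2·20.3 = 7.308
bd·Var[Y] = 7·2.15·58.3 = 877.415
(ad+bc)·Cov[V, Y] = (9.045)·22.2 = 200.799
Cov[Q, U] = 7.308 + 877.415 + 200.799 = 1085.522.

Cov[Q, U] = 1085.522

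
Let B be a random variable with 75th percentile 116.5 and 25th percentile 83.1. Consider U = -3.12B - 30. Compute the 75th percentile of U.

75th percentile of U = -289.272

Since a = -3.12 < 0 the transformation is decreasing, reversing order: the 75th percentile of U corresponds to the 25th percentile of B.
So P_{75}(U) = a·P_{25}(B) + b = (-3.12)·83.1 + (-30) = -289.272.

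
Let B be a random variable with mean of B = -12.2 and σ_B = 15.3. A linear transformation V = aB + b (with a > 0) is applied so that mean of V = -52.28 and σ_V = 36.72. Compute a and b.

σ_V = a·σ_B (a > 0), so a = 36.72/15.3 = 2.4.
mean of V = a·mean of B + b, so b = -52.28 − 2.4·(-12.2) = -23.

a = 2.4, b = -23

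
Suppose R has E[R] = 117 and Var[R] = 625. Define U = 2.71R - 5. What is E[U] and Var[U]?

E[U] = 312.07, Var[U] = 4590.0625

U = 2.71R - 5 is linear with a = 2.71, b = -5.
E[U] = a·E[R] + b = 2.71·117 + (-5) = 312.07.
Var[U] = a²·Var[R] = 2.71²·625 = 4590.0625 (the additive constant -5 does not affect variance).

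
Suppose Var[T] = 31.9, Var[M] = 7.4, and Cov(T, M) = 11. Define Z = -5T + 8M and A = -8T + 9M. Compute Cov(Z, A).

Cov(Z, A) = 609.8

By bilinearity, Cov(Z, A) = ac·Var[T] + bd·Var[M] + (ad+bc)·Cov(T, M), with a=-5, b=8, c=-8, d=9.
ac·Var[T] = (-5)·(-8)·31.9 = 1276
bd·Var[M] = 8·9·7.4 = 532.8
(ad+bc)·Cov(T, M) = (-109)·11 = -1199
Cov(Z, A) = 1276 + 532.8 + (-1199) = 609.8.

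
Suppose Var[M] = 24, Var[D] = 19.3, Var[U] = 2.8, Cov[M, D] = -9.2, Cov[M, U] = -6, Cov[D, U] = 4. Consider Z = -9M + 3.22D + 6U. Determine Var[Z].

Var[Z] = a²·Var[M] + b²·Var[D] + c²·Var[U] + 2ab·Cov[M, D] + 2ac·Cov[M, U] + 2bc·Cov[D, U], with a = -9, b = 3.22, c = 6.
= 1944 + 200.11012 + 100.8 + 533.232 + 648 + 154.56
= 3580.70212.

Var[Z] = 3580.70212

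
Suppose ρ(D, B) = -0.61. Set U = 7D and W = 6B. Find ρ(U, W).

Linear rescalings preserve correlation up to sign; here the slopes 7 and 6 have the same sign, so ρ(U, W) = ρ(D, B) = -0.61.

ρ(U, W) = -0.61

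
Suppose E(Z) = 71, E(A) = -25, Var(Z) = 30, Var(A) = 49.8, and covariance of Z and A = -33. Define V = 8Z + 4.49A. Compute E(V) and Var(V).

E(V) = 8·E(Z) + 4.49·E(A) = 8·71 + 4.49·(-25) = 455.75.
Var(V) = a²·Var(Z) + b²·Var(A) + 2ab·covariance of Z and A with a = 8, b = 4.49.
= 8²·30 + 4.49²·49.8 + 2·8·4.49·(-33)
= 1920 + 1003.97298 + (-2370.72) = 553.25298.

E(V) = 455.75, Var(V) = 553.25298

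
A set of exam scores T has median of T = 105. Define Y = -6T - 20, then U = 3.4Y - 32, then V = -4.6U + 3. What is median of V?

median of Y = (-6)·105 + (-20) = -650.
median of U = 3.4·(-650) + (-32) = -2242.
median of V = (-4.6)·(-2242) + 3 = 10316.2.

median of V = 10316.2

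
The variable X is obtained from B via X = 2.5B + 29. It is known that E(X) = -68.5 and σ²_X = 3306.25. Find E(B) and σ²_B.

E(B) = -39, σ²_B = 529

From X = 2.5B + 29: E(X) = a·E(B) + b, so E(B) = (E(X) − b)/a = (-68.5 − 29)/2.5 = -39.
σ²_X = a²·σ²_B, so σ²_B = 3306.25/2.5² = 529.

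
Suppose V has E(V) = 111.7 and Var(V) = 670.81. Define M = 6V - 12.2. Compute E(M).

E(M) = 658

M = 6V - 12.2 is linear with a = 6, b = -12.2.
E(M) = a·E(V) + b = 6·111.7 + (-12.2) = 658.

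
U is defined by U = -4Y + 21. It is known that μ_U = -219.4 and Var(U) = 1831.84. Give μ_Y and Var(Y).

From U = -4Y + 21: μ_U = a·μ_Y + b, so μ_Y = (μ_U − b)/a = (-219.4 − 21)/(-4) = 60.1.
Var(U) = a²·Var(Y), so Var(Y) = 1831.84/(-4)² = 114.49.

μ_Y = 60.1, Var(Y) = 114.49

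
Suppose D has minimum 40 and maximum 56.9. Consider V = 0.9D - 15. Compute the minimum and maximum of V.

a = 0.9 > 0, so min(V) = a·min(D)+b = 0.9·40 + (-15) = 21 and max(V) = 0.9·56.9 + (-15) = 36.21.

min(V) = 21, max(V) = 36.21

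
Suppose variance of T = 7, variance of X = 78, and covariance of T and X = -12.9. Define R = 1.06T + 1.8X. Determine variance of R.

variance of R = a²·variance of T + b²·variance of X + 2ab·covariance of T and X with a = 1.06, b = 1.8.
= 1.06²·7 + 1.8²·78 + 2·1.06·1.8·(-12.9)
= 7.8652 + 252.72 + (-49.2264) = 211.3588.

variance of R = 211.3588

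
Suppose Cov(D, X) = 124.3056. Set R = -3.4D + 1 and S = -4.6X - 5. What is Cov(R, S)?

Cov(R, S) = a·c·Cov(D, X) = (-3.4)·(-4.6)·124.3056 = 1944.139584. Additive constants drop out.

Cov(R, S) = 1944.139584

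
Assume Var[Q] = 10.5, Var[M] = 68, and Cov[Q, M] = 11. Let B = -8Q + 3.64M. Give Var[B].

Var[B] = 932.3328

Var[B] = a²·Var[Q] + b²·Var[M] + 2ab·Cov[Q, M] with a = -8, b = 3.64.
= (-8)²·10.5 + 3.64²·68 + 2·(-8)·3.64·11
= 672 + 900.9728 + (-640.64) = 932.3328.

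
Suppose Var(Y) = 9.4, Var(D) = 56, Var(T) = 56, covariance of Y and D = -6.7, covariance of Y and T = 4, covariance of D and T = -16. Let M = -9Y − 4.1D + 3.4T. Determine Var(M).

Var(M) = a²·Var(Y) + b²·Var(D) + c²·Var(T) + 2ab·covariance of Y and D + 2ac·covariance of Y and T + 2bc·covariance of D and T, with a = -9, b = -4.1, c = 3.4.
= 761.4 + 941.36 + 647.36 + (-494.46) + (-244.8) + 446.08
= 2056.94.

Var(M) = 2056.94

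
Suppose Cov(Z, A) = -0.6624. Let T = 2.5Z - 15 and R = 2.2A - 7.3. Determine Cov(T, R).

Cov(T, R) = -3.6432

Cov(T, R) = a·c·Cov(Z, A) = 2.5·2.2·(-0.6624) = -3.6432. Additive constants drop out.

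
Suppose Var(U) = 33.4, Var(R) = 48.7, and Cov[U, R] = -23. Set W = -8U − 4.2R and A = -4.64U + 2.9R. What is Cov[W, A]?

Cov[W, A] = 732.018

By bilinearity, Cov[W, A] = ac·Var(U) + bd·Var(R) + (ad+bc)·Cov[U, R], with a=-8, b=-4.2, c=-4.64, d=2.9.
ac·Var(U) = (-8)·(-4.64)·33.4 = 1239.808
bd·Var(R) = (-4.2)·2.9·48.7 = -593.166
(ad+bc)·Cov[U, R] = (-3.712)·(-23) = 85.376
Cov[W, A] = 1239.808 + (-593.166) + 85.376 = 732.018.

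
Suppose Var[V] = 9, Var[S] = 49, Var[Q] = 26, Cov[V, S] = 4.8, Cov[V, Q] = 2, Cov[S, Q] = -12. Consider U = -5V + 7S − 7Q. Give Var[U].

Var[U] = a²·Var[V] + b²·Var[S] + c²·Var[Q] + 2ab·Cov[V, S] + 2ac·Cov[V, Q] + 2bc·Cov[S, Q], with a = -5, b = 7, c = -7.
= 225 + 2401 + 1274 + (-336) + 140 + 1176
= 4880.

Var[U] = 4880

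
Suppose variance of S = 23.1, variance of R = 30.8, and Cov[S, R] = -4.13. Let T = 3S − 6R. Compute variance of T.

variance of T = a²·variance of S + b²·variance of R + 2ab·Cov[S, R] with a = 3, b = -6.
= 3²·23.1 + (-6)²·30.8 + 2·3·(-6)·(-4.13)
= 207.9 + 1108.8 + 148.68 = 1465.38.

variance of T = 1465.38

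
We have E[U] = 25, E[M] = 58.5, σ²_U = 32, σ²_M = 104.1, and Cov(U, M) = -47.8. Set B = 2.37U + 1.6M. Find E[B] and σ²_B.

E[B] = 152.85, σ²_B = 83.7216

E[B] = 2.37·E[U] + 1.6·E[M] = 2.37·25 + 1.6·58.5 = 152.85.
σ²_B = a²·σ²_U + b²·σ²_M + 2ab·Cov(U, M) with a = 2.37, b = 1.6.
= 2.37²·32 + 1.6²·104.1 + 2·2.37·1.6·(-47.8)
= 179.7408 + 266.496 + (-362.5152) = 83.7216.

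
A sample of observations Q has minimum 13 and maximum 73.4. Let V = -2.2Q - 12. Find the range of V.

Range(V) = 132.88

Range of Q = 73.4 − 13 = 60.4.
Range(V) = |a|·Range(Q) = |-2.2|·60.4 = 132.88.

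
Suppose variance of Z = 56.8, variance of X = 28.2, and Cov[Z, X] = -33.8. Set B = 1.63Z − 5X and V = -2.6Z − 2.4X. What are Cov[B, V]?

By bilinearity, Cov[B, V] = ac·variance of Z + bd·variance of X + (ad+bc)·Cov[Z, X], with a=1.63, b=-5, c=-2.6, d=-2.4.
ac·variance of Z = 1.63·(-2.6)·56.8 = -240.7184
bd·variance of X = (-5)·(-2.4)·28.2 = 338.4
(ad+bc)·Cov[Z, X] = (9.088)·(-33.8) = -307.1744
Cov[B, V] = -240.7184 + 338.4 + (-307.1744) = -209.4928.

Cov[B, V] = -209.4928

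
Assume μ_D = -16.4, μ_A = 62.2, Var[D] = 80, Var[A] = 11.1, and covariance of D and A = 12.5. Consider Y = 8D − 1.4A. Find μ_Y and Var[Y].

μ_Y = 8·μ_D + (-1.4)·μ_A = 8·(-16.4) + (-1.4)·62.2 = -218.28.
Var[Y] = a²·Var[D] + b²·Var[A] + 2ab·covariance of D and A with a = 8, b = -1.4.
= 8²·80 + (-1.4)²·11.1 + 2·8·(-1.4)·12.5
= 5120 + 21.756 + (-280) = 4861.756.

μ_Y = -218.28, Var[Y] = 4861.756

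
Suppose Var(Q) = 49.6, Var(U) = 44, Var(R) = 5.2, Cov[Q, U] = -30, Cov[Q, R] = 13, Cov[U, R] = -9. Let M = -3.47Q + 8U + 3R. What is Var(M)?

Var(M) = a²·Var(Q) + b²·Var(U) + c²·Var(R) + 2ab·Cov[Q, U] + 2ac·Cov[Q, R] + 2bc·Cov[U, R], with a = -3.47, b = 8, c = 3.
= 597.22864 + 2816 + 46.8 + 1665.6 + (-270.66) + (-432)
= 4422.96864.

Var(M) = 4422.96864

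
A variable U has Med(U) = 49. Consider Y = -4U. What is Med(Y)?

Med(Y) = -196

A linear map preserves order up to sign, so Med(Y) = a·Med(U) + b = (-4)·49 = -196.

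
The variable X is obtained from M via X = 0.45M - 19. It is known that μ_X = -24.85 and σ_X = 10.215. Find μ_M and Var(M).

From X = 0.45M - 19: μ_X = a·μ_M + b, so μ_M = (μ_X − b)/a = (-24.85 − (-19))/0.45 = -13.
Var(X) = 10.215² = 104.346225.
Var(X) = a²·Var(M), so Var(M) = 104.346225/0.45² = 515.29.

μ_M = -13, Var(M) = 515.29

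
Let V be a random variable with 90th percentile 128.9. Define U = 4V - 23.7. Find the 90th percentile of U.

Since a = 4 > 0 the transformation is increasing, so the 90th percentile of U = a·(P_{90} of V) + b = 4·128.9 + (-23.7) = 491.9.

90th percentile of U = 491.9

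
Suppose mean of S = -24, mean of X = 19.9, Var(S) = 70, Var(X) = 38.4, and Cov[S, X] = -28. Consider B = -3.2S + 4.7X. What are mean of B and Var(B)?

mean of B = 170.33, Var(B) = 2407.296

mean of B = (-3.2)·mean of S + 4.7·mean of X = (-3.2)·(-24) + 4.7·19.9 = 170.33.
Var(B) = a²·Var(S) + b²·Var(X) + 2ab·Cov[S, X] with a = -3.2, b = 4.7.
= (-3.2)²·70 + 4.7²·38.4 + 2·(-3.2)·4.7·(-28)
= 716.8 + 848.256 + 842.24 = 2407.296.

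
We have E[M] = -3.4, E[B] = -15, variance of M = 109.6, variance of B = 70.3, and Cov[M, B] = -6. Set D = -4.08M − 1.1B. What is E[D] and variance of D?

E[D] = 30.372, variance of D = 1855.65244

E[D] = (-4.08)·E[M] + (-1.1)·E[B] = (-4.08)·(-3.4) + (-1.1)·(-15) = 30.372.
variance of D = a²·variance of M + b²·variance of B + 2ab·Cov[M, B] with a = -4.08, b = -1.1.
= (-4.08)²·109.6 + (-1.1)²·70.3 + 2·(-4.08)·(-1.1)·(-6)
= 1824.44544 + 85.063 + (-53.856) = 1855.65244.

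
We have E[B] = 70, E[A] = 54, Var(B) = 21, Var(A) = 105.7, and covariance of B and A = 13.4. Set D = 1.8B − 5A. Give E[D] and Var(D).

E[D] = 1.8·E[B] + (-5)·E[A] = 1.8·70 + (-5)·54 = -144.
Var(D) = a²·Var(B) + b²·Var(A) + 2ab·covariance of B and A with a = 1.8, b = -5.
= 1.8²·21 + (-5)²·105.7 + 2·1.8·(-5)·13.4
= 68.04 + 2642.5 + (-241.2) = 2469.34.

E[D] = -144, Var(D) = 2469.34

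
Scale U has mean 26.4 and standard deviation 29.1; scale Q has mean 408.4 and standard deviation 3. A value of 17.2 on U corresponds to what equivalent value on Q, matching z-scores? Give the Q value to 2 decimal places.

Q = 407.45

z = (17.2 − 26.4)/29.1 ≈ -0.3162.
Q = 408.4 + z·3 = 408.4 + (17.2 − 26.4)·3/29.1 ≈ 407.45.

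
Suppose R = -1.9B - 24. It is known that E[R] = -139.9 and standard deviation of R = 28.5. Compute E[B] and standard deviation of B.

From R = -1.9B - 24: E[R] = a·E[B] + b, so E[B] = (E[R] − b)/a = (-139.9 − (-24))/(-1.9) = 61.
standard deviation of R = |a|·standard deviation of B, so standard deviation of B = 28.5/|-1.9| = 15.

E[B] = 61, standard deviation of B = 15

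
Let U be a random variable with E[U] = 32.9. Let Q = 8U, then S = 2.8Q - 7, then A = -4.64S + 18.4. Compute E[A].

E[Q] = 8·32.9 = 263.2.
E[S] = 2.8·263.2 + (-7) = 729.96.
E[A] = (-4.64)·729.96 + 18.4 = -3368.6144.

E[A] = -3368.6144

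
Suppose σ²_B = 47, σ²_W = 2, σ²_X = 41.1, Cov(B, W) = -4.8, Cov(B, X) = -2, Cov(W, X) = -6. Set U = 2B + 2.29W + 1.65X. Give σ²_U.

σ²_U = a²·σ²_B + b²·σ²_W + c²·σ²_X + 2ab·Cov(B, W) + 2ac·Cov(B, X) + 2bc·Cov(W, X), with a = 2, b = 2.29, c = 1.65.
= 188 + 10.4882 + 111.89475 + (-43.968) + (-13.2) + (-45.342)
= 207.87295.

σ²_U = 207.87295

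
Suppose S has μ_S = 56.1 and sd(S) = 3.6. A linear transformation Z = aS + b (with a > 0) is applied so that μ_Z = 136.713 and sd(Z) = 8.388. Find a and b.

a = 2.33, b = 6

sd(Z) = a·sd(S) (a > 0), so a = 8.388/3.6 = 2.33.
μ_Z = a·μ_S + b, so b = 136.713 − 2.33·56.1 = 6.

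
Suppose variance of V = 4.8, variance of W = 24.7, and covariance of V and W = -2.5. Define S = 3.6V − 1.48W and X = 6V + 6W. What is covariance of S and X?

By bilinearity, covariance of S and X = ac·variance of V + bd·variance of W + (ad+bc)·covariance of V and W, with a=3.6, b=-1.48, c=6, d=6.
ac·variance of V = 3.6·6·4.8 = 103.68
bd·variance of W = (-1.48)·6·24.7 = -219.336
(ad+bc)·covariance of V and W = (12.72)·(-2.5) = -31.8
covariance of S and X = 103.68 + (-219.336) + (-31.8) = -147.456.

covariance of S and X = -147.456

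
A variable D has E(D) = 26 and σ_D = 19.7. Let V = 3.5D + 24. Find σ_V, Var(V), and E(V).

σ_V = 68.95, Var(V) = 4754.1025, E(V) = 115

V = 3.5D + 24 is linear with a = 3.5, b = 24.
σ_V = |a|·σ_D = |3.5|·19.7 = 68.95.
Var(D) = 19.7² = 388.09.
Var(V) = a²·Var(D) = 3.5²·388.09 = 4754.1025 (the additive constant 24 does not affect variance).
E(V) = a·E(D) + b = 3.5·26 + 24 = 115.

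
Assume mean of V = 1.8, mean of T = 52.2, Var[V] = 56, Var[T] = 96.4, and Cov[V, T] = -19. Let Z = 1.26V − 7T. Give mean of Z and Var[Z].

mean of Z = 1.26·mean of V + (-7)·mean of T = 1.26·1.8 + (-7)·52.2 = -363.132.
Var[Z] = a²·Var[V] + b²·Var[T] + 2ab·Cov[V, T] with a = 1.26, b = -7.
= 1.26²·56 + (-7)²·96.4 + 2·1.26·(-7)·(-19)
= 88.9056 + 4723.6 + 335.16 = 5147.6656.

mean of Z = -363.132, Var[Z] = 5147.6656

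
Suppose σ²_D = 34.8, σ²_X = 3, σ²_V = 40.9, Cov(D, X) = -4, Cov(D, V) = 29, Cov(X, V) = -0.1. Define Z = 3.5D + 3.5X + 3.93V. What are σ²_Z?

σ²_Z = a²·σ²_D + b²·σ²_X + c²·σ²_V + 2ab·Cov(D, X) + 2ac·Cov(D, V) + 2bc·Cov(X, V), with a = 3.5, b = 3.5, c = 3.93.
= 426.3 + 36.75 + 631.69641 + (-98) + 797.79 + (-2.751)
= 1791.78541.

σ²_Z = 1791.78541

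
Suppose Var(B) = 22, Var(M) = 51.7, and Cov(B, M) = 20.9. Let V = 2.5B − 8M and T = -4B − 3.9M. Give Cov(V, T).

Cov(V, T) = 1858.065

By bilinearity, Cov(V, T) = ac·Var(B) + bd·Var(M) + (ad+bc)·Cov(B, M), with a=2.5, b=-8, c=-4, d=-3.9.
ac·Var(B) = 2.5·(-4)·22 = -220
bd·Var(M) = (-8)·(-3.9)·51.7 = 1613.04
(ad+bc)·Cov(B, M) = (22.25)·20.9 = 465.025
Cov(V, T) = -220 + 1613.04 + 465.025 = 1858.065.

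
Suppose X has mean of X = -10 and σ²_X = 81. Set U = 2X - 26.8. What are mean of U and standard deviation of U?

mean of U = -46.8, standard deviation of U = 18

U = 2X - 26.8 is linear with a = 2, b = -26.8.
mean of U = a·mean of X + b = 2·(-10) + (-26.8) = -46.8.
standard deviation of X = √81 = 9.
standard deviation of U = |a|·standard deviation of X = |2|·9 = 18.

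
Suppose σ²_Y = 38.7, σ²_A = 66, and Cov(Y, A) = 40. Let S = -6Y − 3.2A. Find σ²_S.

σ²_S = a²·σ²_Y + b²·σ²_A + 2ab·Cov(Y, A) with a = -6, b = -3.2.
= (-6)²·38.7 + (-3.2)²·66 + 2·(-6)·(-3.2)·40
= 1393.2 + 675.84 + 1536 = 3605.04.

σ²_S = 3605.04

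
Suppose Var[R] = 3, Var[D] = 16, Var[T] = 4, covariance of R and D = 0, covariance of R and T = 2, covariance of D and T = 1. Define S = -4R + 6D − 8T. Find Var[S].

Var[S] = 912

Var[S] = a²·Var[R] + b²·Var[D] + c²·Var[T] + 2ab·covariance of R and D + 2ac·covariance of R and T + 2bc·covariance of D and T, with a = -4, b = 6, c = -8.
= 48 + 576 + 256 + 0 + 128 + (-96)
= 912.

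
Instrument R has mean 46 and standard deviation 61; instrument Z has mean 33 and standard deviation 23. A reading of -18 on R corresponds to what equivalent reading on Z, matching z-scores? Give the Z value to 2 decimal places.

Z = 8.87

z = (-18 − 46)/61 ≈ -1.0492.
Z = 33 + z·23 = 33 + (-18 − 46)·23/61 ≈ 8.87.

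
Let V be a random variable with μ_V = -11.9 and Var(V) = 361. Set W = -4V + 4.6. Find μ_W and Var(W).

μ_W = 52.2, Var(W) = 5776

W = -4V + 4.6 is linear with a = -4, b = 4.6.
μ_W = a·μ_V + b = (-4)·(-11.9) + 4.6 = 52.2.
Var(W) = a²·Var(V) = (-4)²·361 = 5776 (the additive constant 4.6 does not affect variance).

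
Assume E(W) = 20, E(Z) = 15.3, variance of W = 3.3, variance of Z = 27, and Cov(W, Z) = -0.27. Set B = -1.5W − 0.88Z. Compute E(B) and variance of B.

E(B) = (-1.5)·E(W) + (-0.88)·E(Z) = (-1.5)·20 + (-0.88)·15.3 = -43.464.
variance of B = a²·variance of W + b²·variance of Z + 2ab·Cov(W, Z) with a = -1.5, b = -0.88.
= (-1.5)²·3.3 + (-0.88)²·27 + 2·(-1.5)·(-0.88)·(-0.27)
= 7.425 + 20.9088 + (-0.7128) = 27.621.

E(B) = -43.464, variance of B = 27.621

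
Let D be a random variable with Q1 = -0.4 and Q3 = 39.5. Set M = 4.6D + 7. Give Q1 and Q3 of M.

Q1(M) = 5.16, Q3(M) = 188.7

a = 4.6 > 0: Q1(M) = a·Q1(D)+b = 5.16, Q3(M) = a·Q3(D)+b = 188.7.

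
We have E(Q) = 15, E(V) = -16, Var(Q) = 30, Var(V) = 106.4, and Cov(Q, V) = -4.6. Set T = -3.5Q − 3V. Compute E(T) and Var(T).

E(T) = -4.5, Var(T) = 1228.5

E(T) = (-3.5)·E(Q) + (-3)·E(V) = (-3.5)·15 + (-3)·(-16) = -4.5.
Var(T) = a²·Var(Q) + b²·Var(V) + 2ab·Cov(Q, V) with a = -3.5, b = -3.
= (-3.5)²·30 + (-3)²·106.4 + 2·(-3.5)·(-3)·(-4.6)
= 367.5 + 957.6 + (-96.6) = 1228.5.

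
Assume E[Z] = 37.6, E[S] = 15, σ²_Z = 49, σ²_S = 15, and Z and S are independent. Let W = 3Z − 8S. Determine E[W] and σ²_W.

E[W] = 3·E[Z] + (-8)·E[S] = 3·37.6 + (-8)·15 = -7.2.
σ²_W = a²·σ²_Z + b²·σ²_S + 2ab·covariance of Z and S with a = 3, b = -8.
Independence gives covariance of Z and S = 0.
= 3²·49 + (-8)²·15 + 2·3·(-8)·0
= 441 + 960 + 0 = 1401.

E[W] = -7.2, σ²_W = 1401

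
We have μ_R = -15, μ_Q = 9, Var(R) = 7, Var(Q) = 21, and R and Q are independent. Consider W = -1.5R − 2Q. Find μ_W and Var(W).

μ_W = (-1.5)·μ_R + (-2)·μ_Q = (-1.5)·(-15) + (-2)·9 = 4.5.
Var(W) = a²·Var(R) + b²·Var(Q) + 2ab·Cov[R, Q] with a = -1.5, b = -2.
Independence gives Cov[R, Q] = 0.
= (-1.5)²·7 + (-2)²·21 + 2·(-1.5)·(-2)·0
= 15.75 + 84 + 0 = 99.75.

μ_W = 4.5, Var(W) = 99.75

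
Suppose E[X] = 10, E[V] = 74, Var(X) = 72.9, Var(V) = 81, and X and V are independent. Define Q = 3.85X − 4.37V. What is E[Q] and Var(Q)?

E[Q] = 3.85·E[X] + (-4.37)·E[V] = 3.85·10 + (-4.37)·74 = -284.88.
Var(Q) = a²·Var(X) + b²·Var(V) + 2ab·covariance of X and V with a = 3.85, b = -4.37.
Independence gives covariance of X and V = 0.
= 3.85²·72.9 + (-4.37)²·81 + 2·3.85·(-4.37)·0
= 1080.56025 + 1546.8489 + 0 = 2627.40915.

E[Q] = -284.88, Var(Q) = 2627.40915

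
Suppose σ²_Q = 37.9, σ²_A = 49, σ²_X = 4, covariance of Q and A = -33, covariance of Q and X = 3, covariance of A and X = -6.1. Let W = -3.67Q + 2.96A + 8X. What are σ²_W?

σ²_W = a²·σ²_Q + b²·σ²_A + c²·σ²_X + 2ab·covariance of Q and A + 2ac·covariance of Q and X + 2bc·covariance of A and X, with a = -3.67, b = 2.96, c = 8.
= 510.47131 + 429.3184 + 256 + 716.9712 + (-176.16) + (-288.896)
= 1447.70491.

σ²_W = 1447.70491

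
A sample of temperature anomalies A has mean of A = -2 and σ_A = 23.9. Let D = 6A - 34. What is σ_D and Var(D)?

D = 6A - 34 is linear with a = 6, b = -34.
σ_D = |a|·σ_A = |6|·23.9 = 143.4.
Var(A) = 23.9² = 571.21.
Var(D) = a²·Var(A) = 6²·571.21 = 20563.56 (the additive constant -34 does not affect variance).

σ_D = 143.4, Var(D) = 20563.56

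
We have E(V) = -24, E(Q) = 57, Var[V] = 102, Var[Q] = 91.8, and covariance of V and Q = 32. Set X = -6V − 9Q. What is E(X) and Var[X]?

E(X) = -369, Var[X] = 14563.8

E(X) = (-6)·E(V) + (-9)·E(Q) = (-6)·(-24) + (-9)·57 = -369.
Var[X] = a²·Var[V] + b²·Var[Q] + 2ab·covariance of V and Q with a = -6, b = -9.
= (-6)²·102 + (-9)²·91.8 + 2·(-6)·(-9)·32
= 3672 + 7435.8 + 3456 = 14563.8.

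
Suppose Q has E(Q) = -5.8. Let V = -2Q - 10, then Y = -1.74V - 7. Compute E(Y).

E(Y) = -9.784

E(V) = (-2)·(-5.8) + (-10) = 1.6.
E(Y) = (-1.74)·1.6 + (-7) = -9.784.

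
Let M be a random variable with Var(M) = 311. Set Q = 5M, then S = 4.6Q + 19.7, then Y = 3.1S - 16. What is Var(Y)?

Var(Y) = 1581027.59

Var(Q) = 5²·311 = 7775.
Var(S) = 4.6²·7775 = 164519.
Var(Y) = 3.1²·164519 = 1581027.59.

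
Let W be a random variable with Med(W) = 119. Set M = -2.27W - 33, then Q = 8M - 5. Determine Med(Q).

Med(Q) = -2430.04

Med(M) = (-2.27)·119 + (-33) = -303.13.
Med(Q) = 8·(-303.13) + (-5) = -2430.04.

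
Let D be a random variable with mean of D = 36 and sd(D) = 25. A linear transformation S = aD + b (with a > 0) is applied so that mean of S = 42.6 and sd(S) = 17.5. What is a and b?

sd(S) = a·sd(D) (a > 0), so a = 17.5/25 = 0.7.
mean of S = a·mean of D + b, so b = 42.6 − 0.7·36 = 17.4.

a = 0.7, b = 17.4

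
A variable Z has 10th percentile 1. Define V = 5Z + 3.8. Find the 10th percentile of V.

10th percentile of V = 8.8

Since a = 5 > 0 the transformation is increasing, so the 10th percentile of V = a·(P_{10} of Z) + b = 5·1 + 3.8 = 8.8.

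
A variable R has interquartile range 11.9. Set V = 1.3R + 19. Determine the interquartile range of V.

IQR(V) = 15.47

Under V = aR + b, IQR(V) = |a|·IQR(R) = |1.3|·11.9 = 15.47 (shifts cancel; spread scales by |a|).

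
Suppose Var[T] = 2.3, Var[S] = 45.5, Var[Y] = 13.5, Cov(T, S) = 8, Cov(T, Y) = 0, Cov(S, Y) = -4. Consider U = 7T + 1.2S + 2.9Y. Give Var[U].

Var[U] = a²·Var[T] + b²·Var[S] + c²·Var[Y] + 2ab·Cov(T, S) + 2ac·Cov(T, Y) + 2bc·Cov(S, Y), with a = 7, b = 1.2, c = 2.9.
= 112.7 + 65.52 + 113.535 + 134.4 + 0 + (-27.84)
= 398.315.

Var[U] = 398.315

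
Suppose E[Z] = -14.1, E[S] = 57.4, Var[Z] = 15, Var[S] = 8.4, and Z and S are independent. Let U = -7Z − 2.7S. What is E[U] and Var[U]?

E[U] = -56.28, Var[U] = 796.236

E[U] = (-7)·E[Z] + (-2.7)·E[S] = (-7)·(-14.1) + (-2.7)·57.4 = -56.28.
Var[U] = a²·Var[Z] + b²·Var[S] + 2ab·covariance of Z and S with a = -7, b = -2.7.
Independence gives covariance of Z and S = 0.
= (-7)²·15 + (-2.7)²·8.4 + 2·(-7)·(-2.7)·0
= 735 + 61.236 + 0 = 796.236.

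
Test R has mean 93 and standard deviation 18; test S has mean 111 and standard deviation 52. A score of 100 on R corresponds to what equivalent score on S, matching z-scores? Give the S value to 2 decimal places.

z = (100 − 93)/18 ≈ 0.3889.
S = 111 + z·52 = 111 + (100 − 93)·52/18 ≈ 131.22.

S = 131.22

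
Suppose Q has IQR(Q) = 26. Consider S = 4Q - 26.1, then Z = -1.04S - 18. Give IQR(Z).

IQR(Z) = 108.16

IQR(S) = |4|·26 = 104.
IQR(Z) = |-1.04|·104 = 108.16.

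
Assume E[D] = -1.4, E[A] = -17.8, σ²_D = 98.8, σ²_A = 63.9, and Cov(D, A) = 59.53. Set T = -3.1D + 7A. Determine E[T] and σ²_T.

E[T] = -120.26, σ²_T = 1496.966

E[T] = (-3.1)·E[D] + 7·E[A] = (-3.1)·(-1.4) + 7·(-17.8) = -120.26.
σ²_T = a²·σ²_D + b²·σ²_A + 2ab·Cov(D, A) with a = -3.1, b = 7.
= (-3.1)²·98.8 + 7²·63.9 + 2·(-3.1)·7·59.53
= 949.468 + 3131.1 + (-2583.602) = 1496.966.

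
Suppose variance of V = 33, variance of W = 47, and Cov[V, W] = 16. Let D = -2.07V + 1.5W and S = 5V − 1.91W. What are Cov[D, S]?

Cov[D, S] = -292.9458

By bilinearity, Cov[D, S] = ac·variance of V + bd·variance of W + (ad+bc)·Cov[V, W], with a=-2.07, b=1.5, c=5, d=-1.91.
ac·variance of V = (-2.07)·5·33 = -341.55
bd·variance of W = 1.5·(-1.91)·47 = -134.655
(ad+bc)·Cov[V, W] = (11.4537)·16 = 183.2592
Cov[D, S] = -341.55 + (-134.655) + 183.2592 = -292.9458.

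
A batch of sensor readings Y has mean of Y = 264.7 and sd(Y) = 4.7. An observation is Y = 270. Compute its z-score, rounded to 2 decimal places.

z = (Y − mean of Y) / sd(Y) = (270 − 264.7) / 4.7 ≈ 1.13.

z = 1.13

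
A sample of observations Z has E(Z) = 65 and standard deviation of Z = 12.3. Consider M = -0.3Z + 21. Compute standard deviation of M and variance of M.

standard deviation of M = 3.69, variance of M = 13.6161

M = -0.3Z + 21 is linear with a = -0.3, b = 21.
standard deviation of M = |a|·standard deviation of Z = |-0.3|·12.3 = 3.69.
variance of Z = 12.3² = 151.29.
variance of M = a²·variance of Z = (-0.3)²·151.29 = 13.6161 (the additive constant 21 does not affect variance).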